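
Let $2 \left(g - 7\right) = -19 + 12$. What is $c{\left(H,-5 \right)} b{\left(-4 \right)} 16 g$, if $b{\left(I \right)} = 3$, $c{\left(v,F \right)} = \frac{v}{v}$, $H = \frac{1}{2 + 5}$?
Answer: $168$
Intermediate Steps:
$H = \frac{1}{7} \approx 0.14286$
$g = \frac{7}{2}$ ($g = 7 + \frac{-19 + 12}{2} = 7 + \frac{1}{2} \left(-7\right) = 7 - \frac{7}{2} = \frac{7}{2} \approx 3.5$)
$c{\left(v,F \right)} = 1$
$c{\left(H,-5 \right)} b{\left(-4 \right)} 16 g = 1 \cdot 3 \cdot 16 \cdot \frac{7}{2} = 3 \cdot 16 \cdot \frac{7}{2} = 48 \cdot \frac{7}{2} = 168$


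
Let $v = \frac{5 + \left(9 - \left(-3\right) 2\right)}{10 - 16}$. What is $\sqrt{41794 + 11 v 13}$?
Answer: $\frac{4 \sqrt{23241}}{3} \approx 203.27$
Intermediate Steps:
$v = - \frac{10}{3}$ ($v = \frac{5 + \left(9 - -6\right)}{-6} = \left(5 + \left(9 + 6\right)\right) \left(- \frac{1}{6}\right) = \left(5 + 15\right) \left(- \frac{1}{6}\right) = 20 \left(- \frac{1}{6}\right) = - \frac{10}{3} \approx -3.3333$)
$\sqrt{41794 + 11 v 13} = \sqrt{41794 + 11 \left(- \frac{10}{3}\right) 13} = \sqrt{41794 - \frac{1430}{3}} = \sqrt{\frac{123952}{3}} = \frac{4 \sqrt{23241}}{3}$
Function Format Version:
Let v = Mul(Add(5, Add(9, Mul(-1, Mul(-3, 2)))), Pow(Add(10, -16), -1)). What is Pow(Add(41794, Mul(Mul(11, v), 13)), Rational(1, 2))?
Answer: Mul(Rational(4, 3), Pow(23241, Rational(1, 2))) ≈ 203.27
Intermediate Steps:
v = Rational(-10, 3) (v = Mul(Add(5, Add(9, Mul(-1, -6))), Pow(-6, -1)) = Mul(Add(5, Add(9, 6)), Rational(-1, 6)) = Mul(Add(5, 15), Rational(-1, 6)) = Mul(20, Rational(-1, 6)) = Rational(-10, 3) ≈ -3.3333)
Pow(Add(41794, Mul(Mul(11, v), 13)), Rational(1, 2)) = Pow(Add(41794, Mul(Mul(11, Rational(-10, 3)), 13)), Rational(1, 2)) = Pow(Add(41794, Mul(Rational(-110, 3), 13)), Rational(1, 2)) = Pow(Add(41794, Rational(-1430, 3)), Rational(1, 2)) = Pow(Rational(123952, 3), Rational(1, 2)) = Mul(Rational(4, 3), Pow(23241, Rational(1, 2)))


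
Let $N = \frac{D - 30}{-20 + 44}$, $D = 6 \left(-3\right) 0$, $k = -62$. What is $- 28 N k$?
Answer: $-2170$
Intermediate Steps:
$D = 0$ ($D = \left(-18\right) 0 = 0$)
$N = - \frac{5}{4}$ ($N = \frac{0 - 30}{-20 + 44} = - \frac{30}{24} = \left(-30\right) \frac{1}{24} = - \frac{5}{4} \approx -1.25$)
$- 28 N k = \left(-28\right) \left(- \frac{5}{4}\right) \left(-62\right) = 35 \left(-62\right) = -2170$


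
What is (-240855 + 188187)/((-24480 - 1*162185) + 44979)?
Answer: 26334/70843 ≈ 0.37172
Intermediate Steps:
(-240855 + 188187)/((-24480 - 1*162185) + 44979) = -52668/((-24480 - 162185) + 44979) = -52668/(-186665 + 44979) = -52668/(-141686) = -52668*(-1/141686) = 26334/70843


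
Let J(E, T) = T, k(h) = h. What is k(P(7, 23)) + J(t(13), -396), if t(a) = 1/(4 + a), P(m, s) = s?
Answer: -373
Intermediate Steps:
k(P(7, 23)) + J(t(13), -396) = 23 - 396 = -373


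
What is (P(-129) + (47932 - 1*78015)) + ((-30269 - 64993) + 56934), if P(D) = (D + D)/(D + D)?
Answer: -68410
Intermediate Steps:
P(D) = 1 (P(D) = (2*D)/((2*D)) = (2*D)*(1/(2*D)) = 1)
(P(-129) + (47932 - 1*78015)) + ((-30269 - 64993) + 56934) = (1 + (47932 - 1*78015)) + ((-30269 - 64993) + 56934) = (1 + (47932 - 78015)) + (-95262 + 56934) = (1 - 30083) - 38328 = -30082 - 38328 = -68410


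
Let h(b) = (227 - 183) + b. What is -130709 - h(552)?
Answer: -131305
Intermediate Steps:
h(b) = 44 + b
-130709 - h(552) = -130709 - (44 + 552) = -130709 - 1*596 = -130709 - 596 = -131305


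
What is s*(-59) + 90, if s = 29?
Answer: -1621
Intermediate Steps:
s*(-59) + 90 = 29*(-59) + 90 = -1711 + 90 = -1621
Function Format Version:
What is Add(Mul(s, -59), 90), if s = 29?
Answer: -1621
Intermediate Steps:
Add(Mul(s, -59), 90) = Add(Mul(29, -59), 90) = Add(-1711, 90) = -1621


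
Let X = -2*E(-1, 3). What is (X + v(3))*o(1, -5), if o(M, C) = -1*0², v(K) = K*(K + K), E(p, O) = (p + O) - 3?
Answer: 0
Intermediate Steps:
E(p, O) = -3 + O + p (E(p, O) = (O + p) - 3 = -3 + O + p)
v(K) = 2*K² (v(K) = K*(2*K) = 2*K²)
o(M, C) = 0 (o(M, C) = -1*0 = 0)
X = 2 (X = -2*(-3 + 3 - 1) = -2*(-1) = 2)
(X + v(3))*o(1, -5) = (2 + 2*3²)*0 = (2 + 2*9)*0 = (2 + 18)*0 = 20*0 = 0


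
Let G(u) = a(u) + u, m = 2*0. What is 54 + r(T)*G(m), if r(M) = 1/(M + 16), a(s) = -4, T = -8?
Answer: 107/2 ≈ 53.500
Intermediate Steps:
m = 0
G(u) = -4 + u
r(M) = 1/(16 + M)
54 + r(T)*G(m) = 54 + (-4 + 0)/(16 - 8) = 54 - 4/8 = 54 + (1/8)*(-4) = 54 - 1/2 = 107/2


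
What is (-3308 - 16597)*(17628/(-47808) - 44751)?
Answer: 1182950520655/1328 ≈ 8.9078e+8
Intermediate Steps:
(-3308 - 16597)*(17628/(-47808) - 44751) = -19905*(17628*(-1/47808) - 44751) = -19905*(-1469/3984 - 44751) = -19905*(-178289453/3984) = 1182950520655/1328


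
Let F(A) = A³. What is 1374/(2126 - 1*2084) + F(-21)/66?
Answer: -16571/154 ≈ -107.60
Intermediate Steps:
1374/(2126 - 1*2084) + F(-21)/66 = 1374/(2126 - 1*2084) + (-21)³/66 = 1374/(2126 - 2084) - 9261*1/66 = 1374/42 - 3087/22 = 1374*(1/42) - 3087/22 = 229/7 - 3087/22 = -16571/154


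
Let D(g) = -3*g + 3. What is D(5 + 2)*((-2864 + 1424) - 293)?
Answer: 31194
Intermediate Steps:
D(g) = 3 - 3*g
D(5 + 2)*((-2864 + 1424) - 293) = (3 - 3*(5 + 2))*((-2864 + 1424) - 293) = (3 - 3*7)*(-1440 - 293) = (3 - 21)*(-1733) = -18*(-1733) = 31194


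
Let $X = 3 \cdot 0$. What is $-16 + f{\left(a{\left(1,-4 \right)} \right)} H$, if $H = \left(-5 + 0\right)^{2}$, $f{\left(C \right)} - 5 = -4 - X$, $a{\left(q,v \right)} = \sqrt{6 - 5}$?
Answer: $9$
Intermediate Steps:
$X = 0$
$a{\left(q,v \right)} = 1$ ($a{\left(q,v \right)} = \sqrt{1} = 1$)
$f{\left(C \right)} = 1$ ($f{\left(C \right)} = 5 - 4 = 1$)
$H = 25$ ($H = \left(-5\right)^{2} = 25$)
$-16 + f{\left(a{\left(1,-4 \right)} \right)} H = -16 + 1 \cdot 25 = -16 + 25 = 9$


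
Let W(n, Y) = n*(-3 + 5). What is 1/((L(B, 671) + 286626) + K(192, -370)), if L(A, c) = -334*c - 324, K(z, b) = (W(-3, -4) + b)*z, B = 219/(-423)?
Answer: -1/10004 ≈ -9.9960e-5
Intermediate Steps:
W(n, Y) = 2*n (W(n, Y) = n*2 = 2*n)
B = -73/141 (B = 219*(-1/423) = -73/141 ≈ -0.51773)
K(z, b) = z*(-6 + b) (K(z, b) = (2*(-3) + b)*z = (-6 + b)*z = z*(-6 + b))
L(A, c) = -324 - 334*c
1/((L(B, 671) + 286626) + K(192, -370)) = 1/(((-324 - 334*671) + 286626) + 192*(-6 - 370)) = 1/(((-324 - 224114) + 286626) + 192*(-376)) = 1/((-224438 + 286626) - 72192) = 1/(62188 - 72192) = 1/(-10004) = -1/10004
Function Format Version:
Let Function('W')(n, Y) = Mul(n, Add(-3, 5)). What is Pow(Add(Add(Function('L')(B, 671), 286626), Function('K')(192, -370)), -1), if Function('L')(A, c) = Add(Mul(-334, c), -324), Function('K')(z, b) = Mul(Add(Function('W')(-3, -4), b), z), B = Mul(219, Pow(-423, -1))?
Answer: Rational(-1, 10004) ≈ -9.9960e-5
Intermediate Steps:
Function('W')(n, Y) = Mul(2, n) (Function('W')(n, Y) = Mul(n, 2) = Mul(2, n))
B = Rational(-73, 141) (B = Mul(219, Rational(-1, 423)) = Rational(-73, 141) ≈ -0.51773)
Function('K')(z, b) = Mul(z, Add(-6, b)) (Function('K')(z, b) = Mul(Add(Mul(2, -3), b), z) = Mul(Add(-6, b), z) = Mul(z, Add(-6, b)))
Function('L')(A, c) = Add(-324, Mul(-334, c))
Pow(Add(Add(Function('L')(B, 671), 286626), Function('K')(192, -370)), -1) = Pow(Add(Add(Add(-324, Mul(-334, 671)), 286626), Mul(192, Add(-6, -370))), -1) = Pow(Add(Add(Add(-324, -224114), 286626), Mul(192, -376)), -1) = Pow(Add(Add(-224438, 286626), -72192), -1) = Pow(Add(62188, -72192), -1) = Pow(-10004, -1) = Rational(-1, 10004)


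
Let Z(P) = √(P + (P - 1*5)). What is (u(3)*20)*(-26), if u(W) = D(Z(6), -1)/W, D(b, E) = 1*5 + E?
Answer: -2080/3 ≈ -693.33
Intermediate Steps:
Z(P) = √(-5 + 2*P) (Z(P) = √(P + (P - 5)) = √(P + (-5 + P)) = √(-5 + 2*P))
D(b, E) = 5 + E
u(W) = 4/W (u(W) = (5 - 1)/W = 4/W)
(u(3)*20)*(-26) = ((4/3)*20)*(-26) = (80/3)*(-26) = -2080/3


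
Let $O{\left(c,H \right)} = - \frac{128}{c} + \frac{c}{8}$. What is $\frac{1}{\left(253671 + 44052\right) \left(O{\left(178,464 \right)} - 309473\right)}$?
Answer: $- \frac{356}{32798571825729} \approx -1.0854 \cdot 10^{-11}$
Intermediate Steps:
$O{\left(c,H \right)} = - \frac{128}{c} + \frac{c}{8}$ ($O{\left(c,H \right)} = - \frac{128}{c} + c \frac{1}{8} = - \frac{128}{c} + \frac{c}{8}$)
$\frac{1}{\left(253671 + 44052\right) \left(O{\left(178,464 \right)} - 309473\right)} = \frac{1}{\left(253671 + 44052\right) \left(\left(- \frac{128}{178} + \frac{1}{8} \cdot 178\right) - 309473\right)} = \frac{1}{297723 \left(\left(\left(-128\right) \frac{1}{178} + \frac{89}{4}\right) - 309473\right)} = \frac{1}{297723 \left(\left(- \frac{64}{89} + \frac{89}{4}\right) - 309473\right)} = \frac{1}{297723 \left(\frac{7665}{356} - 309473\right)} = \frac{1}{297723 \left(- \frac{110164723}{356}\right)} = \frac{1}{- \frac{32798571825729}{356}} = - \frac{356}{32798571825729}$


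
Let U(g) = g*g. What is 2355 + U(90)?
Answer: 10455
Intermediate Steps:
U(g) = g²
2355 + U(90) = 2355 + 90² = 2355 + 8100 = 10455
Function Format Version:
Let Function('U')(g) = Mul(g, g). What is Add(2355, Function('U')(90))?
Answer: 10455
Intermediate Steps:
Function('U')(g) = Pow(g, 2)
Add(2355, Function('U')(90)) = Add(2355, Pow(90, 2)) = Add(2355, 8100) = 10455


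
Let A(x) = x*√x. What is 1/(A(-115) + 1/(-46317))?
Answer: 46317*I/(-I + 5326455*√115) ≈ -1.4196e-11 + 0.00081087*I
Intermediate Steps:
A(x) = x^(3/2)
1/(A(-115) + 1/(-46317)) = 1/((-115)^(3/2) + 1/(-46317)) = 1/(-115*I*√115 - 1/46317) = 1/(-1/46317 - 115*I*√115)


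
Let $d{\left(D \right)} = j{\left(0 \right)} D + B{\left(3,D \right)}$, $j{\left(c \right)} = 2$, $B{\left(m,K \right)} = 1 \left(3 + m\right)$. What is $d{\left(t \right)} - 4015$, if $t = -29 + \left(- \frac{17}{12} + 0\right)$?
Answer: $- \frac{24419}{6} \approx -4069.8$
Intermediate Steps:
$B{\left(m,K \right)} = 3 + m$
$t = - \frac{365}{12}$ ($t = -29 + \left(\left(-17\right) \frac{1}{12} + 0\right) = -29 + \left(- \frac{17}{12} + 0\right) = -29 - \frac{17}{12} = - \frac{365}{12} \approx -30.417$)
$d{\left(D \right)} = 6 + 2 D$ ($d{\left(D \right)} = 2 D + \left(3 + 3\right) = 2 D + 6 = 6 + 2 D$)
$d{\left(t \right)} - 4015 = \left(6 + 2 \left(- \frac{365}{12}\right)\right) - 4015 = \left(6 - \frac{365}{6}\right) - 4015 = - \frac{329}{6} - 4015 = - \frac{24419}{6}$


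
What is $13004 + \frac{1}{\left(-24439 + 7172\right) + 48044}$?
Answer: $\frac{400224109}{30777} \approx 13004.0$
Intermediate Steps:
$13004 + \frac{1}{\left(-24439 + 7172\right) + 48044} = 13004 + \frac{1}{-17267 + 48044} = 13004 + \frac{1}{30777} = \frac{400224109}{30777}$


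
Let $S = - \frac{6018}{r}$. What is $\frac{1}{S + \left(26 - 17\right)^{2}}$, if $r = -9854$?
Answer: $\frac{4927}{402096} \approx 0.012253$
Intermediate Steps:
$S = \frac{3009}{4927}$ ($S = - \frac{6018}{-9854} = \left(-6018\right) \left(- \frac{1}{9854}\right) = \frac{3009}{4927} \approx 0.61072$)
$\frac{1}{S + \left(26 - 17\right)^{2}} = \frac{1}{\frac{3009}{4927} + \left(26 - 17\right)^{2}} = \frac{1}{\frac{3009}{4927} + 9^{2}} = \frac{1}{\frac{3009}{4927} + 81} = \frac{1}{\frac{402096}{4927}} = \frac{4927}{402096}$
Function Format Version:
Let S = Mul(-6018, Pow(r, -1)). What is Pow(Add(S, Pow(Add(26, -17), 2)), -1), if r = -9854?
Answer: Rational(4927, 402096) ≈ 0.012253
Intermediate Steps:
S = Rational(3009, 4927) (S = Mul(-6018, Pow(-9854, -1)) = Mul(-6018, Rational(-1, 9854)) = Rational(3009, 4927) ≈ 0.61072)
Pow(Add(S, Pow(Add(26, -17), 2)), -1) = Pow(Add(Rational(3009, 4927), Pow(Add(26, -17), 2)), -1) = Pow(Add(Rational(3009, 4927), Pow(9, 2)), -1) = Pow(Add(Rational(3009, 4927), 81), -1) = Pow(Rational(402096, 4927), -1) = Rational(4927, 402096)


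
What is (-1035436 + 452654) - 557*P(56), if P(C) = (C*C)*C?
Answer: -98400894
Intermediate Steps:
P(C) = C³ (P(C) = C²*C = C³)
(-1035436 + 452654) - 557*P(56) = (-1035436 + 452654) - 557*56³ = -582782 - 557*175616 = -582782 - 97818112 = -98400894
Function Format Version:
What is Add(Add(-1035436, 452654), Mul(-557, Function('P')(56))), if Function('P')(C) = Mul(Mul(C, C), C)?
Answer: -98400894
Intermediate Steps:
Function('P')(C) = Pow(C, 3) (Function('P')(C) = Mul(Pow(C, 2), C) = Pow(C, 3))
Add(Add(-1035436, 452654), Mul(-557, Function('P')(56))) = Add(Add(-1035436, 452654), Mul(-557, Pow(56, 3))) = Add(-582782, Mul(-557, 175616)) = Add(-582782, -97818112) = -98400894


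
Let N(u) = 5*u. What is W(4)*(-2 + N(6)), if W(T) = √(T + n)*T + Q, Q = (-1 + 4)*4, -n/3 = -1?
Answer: 336 + 112*√7 ≈ 632.32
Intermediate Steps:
n = 3 (n = -3*(-1) = 3)
Q = 12 (Q = 3*4 = 12)
W(T) = 12 + T*√(3 + T) (W(T) = √(T + 3)*T + 12 = √(3 + T)*T + 12 = T*√(3 + T) + 12 = 12 + T*√(3 + T))
W(4)*(-2 + N(6)) = (12 + 4*√(3 + 4))*(-2 + 5*6) = (12 + 4*√7)*(-2 + 30) = (12 + 4*√7)*28 = 336 + 112*√7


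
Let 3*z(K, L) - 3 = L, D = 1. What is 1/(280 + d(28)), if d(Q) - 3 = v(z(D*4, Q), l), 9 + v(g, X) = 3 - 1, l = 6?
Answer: 1/276 ≈ 0.0036232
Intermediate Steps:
z(K, L) = 1 + L/3
v(g, X) = -7 (v(g, X) = -9 + (3 - 1) = -9 + 2 = -7)
d(Q) = -4 (d(Q) = 3 - 7 = -4)
1/(280 + d(28)) = 1/(280 - 4) = 1/276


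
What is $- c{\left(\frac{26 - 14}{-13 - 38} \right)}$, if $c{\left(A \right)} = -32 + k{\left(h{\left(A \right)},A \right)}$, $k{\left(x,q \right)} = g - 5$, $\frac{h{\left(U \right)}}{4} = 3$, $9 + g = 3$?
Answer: $43$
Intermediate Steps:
$g = -6$ ($g = -9 + 3 = -6$)
$h{\left(U \right)} = 12$ ($h{\left(U \right)} = 4 \cdot 3 = 12$)
$k{\left(x,q \right)} = -11$ ($k{\left(x,q \right)} = -6 - 5 = -11$)
$c{\left(A \right)} = -43$ ($c{\left(A \right)} = -32 - 11 = -43$)
$- c{\left(\frac{26 - 14}{-13 - 38} \right)} = \left(-1\right) \left(-43\right) = 43$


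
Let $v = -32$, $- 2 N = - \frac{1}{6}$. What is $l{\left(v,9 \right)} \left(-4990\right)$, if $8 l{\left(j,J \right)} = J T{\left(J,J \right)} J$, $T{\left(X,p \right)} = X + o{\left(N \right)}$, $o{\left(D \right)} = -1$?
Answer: $-404190$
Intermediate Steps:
$N = \frac{1}{12}$ ($N = - \frac{\left(-1\right) \frac{1}{6}}{2} = \left(- \frac{1}{2}\right) \left(- \frac{1}{6}\right) = \frac{1}{12} \approx 0.083333$)
$T{\left(X,p \right)} = -1 + X$ ($T{\left(X,p \right)} = X - 1 = -1 + X$)
$l{\left(j,J \right)} = \frac{J^{2} \left(-1 + J\right)}{8}$ ($l{\left(j,J \right)} = \frac{J \left(-1 + J\right) J}{8} = \frac{J^{2} \left(-1 + J\right)}{8}$)
$l{\left(v,9 \right)} \left(-4990\right) = \frac{9^{2} \left(-1 + 9\right)}{8} \left(-4990\right) = \frac{1}{8} \cdot 81 \cdot 8 \left(-4990\right) = 81 \left(-4990\right) = -404190$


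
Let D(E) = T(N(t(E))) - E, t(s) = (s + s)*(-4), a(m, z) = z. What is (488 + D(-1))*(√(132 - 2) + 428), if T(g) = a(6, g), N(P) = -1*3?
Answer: 208008 + 486*√130 ≈ 2.1355e+5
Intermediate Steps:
t(s) = -8*s (t(s) = (2*s)*(-4) = -8*s)
N(P) = -3
T(g) = g
D(E) = -3 - E
(488 + D(-1))*(√(132 - 2) + 428) = (488 + (-3 - 1*(-1)))*(√(132 - 2) + 428) = (488 + (-3 + 1))*(√130 + 428) = (488 - 2)*(428 + √130) = 486*(428 + √130) = 208008 + 486*√130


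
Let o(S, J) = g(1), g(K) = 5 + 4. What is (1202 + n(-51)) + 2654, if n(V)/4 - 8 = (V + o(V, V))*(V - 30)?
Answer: 17496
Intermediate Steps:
g(K) = 9
o(S, J) = 9
n(V) = 32 + 4*(-30 + V)*(9 + V) (n(V) = 32 + 4*((V + 9)*(V - 30)) = 32 + 4*((9 + V)*(-30 + V)) = 32 + 4*((-30 + V)*(9 + V)) = 32 + 4*(-30 + V)*(9 + V))
(1202 + n(-51)) + 2654 = (1202 + (-1048 - 84*(-51) + 4*(-51)²)) + 2654 = (1202 + (-1048 + 4284 + 4*2601)) + 2654 = (1202 + (-1048 + 4284 + 10404)) + 2654 = (1202 + 13640) + 2654 = 14842 + 2654 = 17496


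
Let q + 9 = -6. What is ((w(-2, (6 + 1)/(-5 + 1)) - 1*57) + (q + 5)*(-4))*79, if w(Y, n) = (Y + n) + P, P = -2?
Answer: -7189/4 ≈ -1797.3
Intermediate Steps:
q = -15 (q = -9 - 6 = -15)
w(Y, n) = -2 + Y + n (w(Y, n) = (Y + n) - 2 = -2 + Y + n)
((w(-2, (6 + 1)/(-5 + 1)) - 1*57) + (q + 5)*(-4))*79 = (((-2 - 2 + (6 + 1)/(-5 + 1)) - 1*57) + (-15 + 5)*(-4))*79 = (((-2 - 2 + 7/(-4)) - 57) - 10*(-4))*79 = (((-2 - 2 + 7*(-¼)) - 57) + 40)*79 = (((-2 - 2 - 7/4) - 57) + 40)*79 = ((-23/4 - 57) + 40)*79 = (-251/4 + 40)*79 = -91/4*79 = -7189/4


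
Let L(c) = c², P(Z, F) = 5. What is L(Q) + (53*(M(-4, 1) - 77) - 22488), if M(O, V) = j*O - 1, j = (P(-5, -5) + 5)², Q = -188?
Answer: -12478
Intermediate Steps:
j = 100 (j = (5 + 5)² = 10² = 100)
M(O, V) = -1 + 100*O (M(O, V) = 100*O - 1 = -1 + 100*O)
L(Q) + (53*(M(-4, 1) - 77) - 22488) = (-188)² + (53*((-1 + 100*(-4)) - 77) - 22488) = 35344 + (53*((-1 - 400) - 77) - 22488) = 35344 + (53*(-401 - 77) - 22488) = 35344 + (53*(-478) - 22488) = 35344 + (-25334 - 22488) = 35344 - 47822 = -12478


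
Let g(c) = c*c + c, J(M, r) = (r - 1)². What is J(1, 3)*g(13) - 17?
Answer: 711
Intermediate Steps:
J(M, r) = (-1 + r)²
g(c) = c + c² (g(c) = c² + c = c + c²)
J(1, 3)*g(13) - 17 = (-1 + 3)²*(13*(1 + 13)) - 17 = 2²*(13*14) - 17 = 4*182 - 17 = 728 - 17 = 711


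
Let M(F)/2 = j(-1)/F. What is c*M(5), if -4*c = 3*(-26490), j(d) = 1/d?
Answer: -7947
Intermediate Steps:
c = 39735/2 (c = -3*(-26490)/4 = -¼*(-79470) = 39735/2 ≈ 19868.)
M(F) = -2/F (M(F) = 2*(1/((-1)*F)) = 2*(-1/F) = -2/F)
c*M(5) = 39735*(-2/5)/2 = 39735*(-2*⅕)/2 = (39735/2)*(-⅖) = -7947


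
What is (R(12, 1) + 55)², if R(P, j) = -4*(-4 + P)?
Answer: 529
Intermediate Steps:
R(P, j) = 16 - 4*P
(R(12, 1) + 55)² = ((16 - 4*12) + 55)² = ((16 - 48) + 55)² = (-32 + 55)² = 23² = 529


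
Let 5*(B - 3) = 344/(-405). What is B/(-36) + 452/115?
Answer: 6458347/1676700 ≈ 3.8518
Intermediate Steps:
B = 5731/2025 (B = 3 + (344/(-405))/5 = 3 + (344*(-1/405))/5 = 3 + (⅕)*(-344/405) = 3 - 344/2025 = 5731/2025 ≈ 2.8301)
B/(-36) + 452/115 = (5731/2025)/(-36) + 452/115 = (5731/2025)*(-1/36) + 452*(1/115) = -5731/72900 + 452/115 = 6458347/1676700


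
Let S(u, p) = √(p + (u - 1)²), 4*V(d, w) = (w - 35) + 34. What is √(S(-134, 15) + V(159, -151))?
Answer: √(-38 + 8*√285) ≈ 9.8517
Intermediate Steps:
V(d, w) = -¼ + w/4 (V(d, w) = ((w - 35) + 34)/4 = ((-35 + w) + 34)/4 = (-1 + w)/4 = -¼ + w/4)
S(u, p) = √(p + (-1 + u)²)
√(S(-134, 15) + V(159, -151)) = √(√(15 + (-1 - 134)²) + (-¼ + (¼)*(-151))) = √(√(15 + (-135)²) + (-¼ - 151/4)) = √(√(15 + 18225) - 38) = √(√18240 - 38) = √(8*√285 - 38) = √(-38 + 8*√285)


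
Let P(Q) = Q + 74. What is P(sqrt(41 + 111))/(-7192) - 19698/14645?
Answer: -2461237/1815980 - sqrt(38)/3596 ≈ -1.3570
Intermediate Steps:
P(Q) = 74 + Q
P(sqrt(41 + 111))/(-7192) - 19698/14645 = (74 + sqrt(41 + 111))/(-7192) - 19698/14645 = (74 + sqrt(152))*(-1/7192) - 19698*1/14645 = (74 + 2*sqrt(38))*(-1/7192) - 19698/14645 = (-37/3596 - sqrt(38)/3596) - 19698/14645 = -2461237/1815980 - sqrt(38)/3596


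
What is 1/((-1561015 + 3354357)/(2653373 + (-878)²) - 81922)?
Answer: -3424257/280520188612 ≈ -1.2207e-5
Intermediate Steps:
1/((-1561015 + 3354357)/(2653373 + (-878)²) - 81922) = 1/(1793342/(2653373 + 770884) - 81922) = 1/(1793342/3424257 - 81922) = 1/(-280520188612/3424257) = -3424257/280520188612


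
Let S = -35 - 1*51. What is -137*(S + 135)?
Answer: -6713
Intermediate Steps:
S = -86 (S = -35 - 51 = -86)
-137*(S + 135) = -137*(-86 + 135) = -137*49 = -6713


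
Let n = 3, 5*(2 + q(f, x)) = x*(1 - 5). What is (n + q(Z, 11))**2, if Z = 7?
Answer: 1521/25 ≈ 60.840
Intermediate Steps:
q(f, x) = -2 - 4*x/5 (q(f, x) = -2 + (x*(1 - 5))/5 = -2 + (x*(-4))/5 = -2 + (-4*x)/5 = -2 - 4*x/5)
(n + q(Z, 11))**2 = (3 + (-2 - 4/5*11))**2 = (3 + (-2 - 44/5))**2 = (3 - 54/5)**2 = (-39/5)**2 = 1521/25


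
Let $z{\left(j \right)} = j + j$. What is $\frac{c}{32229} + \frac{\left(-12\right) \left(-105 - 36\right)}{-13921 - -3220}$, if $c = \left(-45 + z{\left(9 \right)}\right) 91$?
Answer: $- \frac{997825}{4257809} \approx -0.23435$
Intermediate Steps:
$z{\left(j \right)} = 2 j$
$c = -2457$ ($c = \left(-45 + 2 \cdot 9\right) 91 = \left(-45 + 18\right) 91 = \left(-27\right) 91 = -2457$)
$\frac{c}{32229} + \frac{\left(-12\right) \left(-105 - 36\right)}{-13921 - -3220} = - \frac{2457}{32229} + \frac{\left(-12\right) \left(-105 - 36\right)}{-13921 - -3220} = \left(-2457\right) \frac{1}{32229} + \frac{\left(-12\right) \left(-141\right)}{-13921 + 3220} = - \frac{273}{3581} + \frac{1692}{-10701} = - \frac{273}{3581} + 1692 \left(- \frac{1}{10701}\right) = - \frac{273}{3581} - \frac{188}{1189} = - \frac{997825}{4257809}$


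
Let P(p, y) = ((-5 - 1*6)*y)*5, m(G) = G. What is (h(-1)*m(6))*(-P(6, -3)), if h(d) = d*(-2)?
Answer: -1980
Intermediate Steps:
P(p, y) = -55*y (P(p, y) = ((-5 - 6)*y)*5 = -11*y*5 = -55*y)
h(d) = -2*d
(h(-1)*m(6))*(-P(6, -3)) = (-2*(-1)*6)*(-(-55)*(-3)) = (2*6)*(-1*165) = 12*(-165) = -1980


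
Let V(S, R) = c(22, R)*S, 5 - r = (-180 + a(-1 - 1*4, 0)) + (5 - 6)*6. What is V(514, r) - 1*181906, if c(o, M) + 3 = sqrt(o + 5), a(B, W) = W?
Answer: -183448 + 1542*sqrt(3) ≈ -1.8078e+5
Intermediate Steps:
c(o, M) = -3 + sqrt(5 + o) (c(o, M) = -3 + sqrt(o + 5) = -3 + sqrt(5 + o))
r = 191 (r = 5 - ((-180 + 0) + (5 - 6)*6) = 5 - (-180 - 1*6) = 5 - (-180 - 6) = 5 - 1*(-186) = 5 + 186 = 191)
V(S, R) = S*(-3 + 3*sqrt(3)) (V(S, R) = (-3 + sqrt(5 + 22))*S = (-3 + sqrt(27))*S = (-3 + 3*sqrt(3))*S = S*(-3 + 3*sqrt(3)))
V(514, r) - 1*181906 = 3*514*(-1 + sqrt(3)) - 1*181906 = (-1542 + 1542*sqrt(3)) - 181906 = -183448 + 1542*sqrt(3)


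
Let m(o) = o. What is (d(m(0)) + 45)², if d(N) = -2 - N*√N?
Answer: 1849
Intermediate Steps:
d(N) = -2 - N^(3/2)
(d(m(0)) + 45)² = ((-2 - 0^(3/2)) + 45)² = ((-2 - 1*0) + 45)² = ((-2 + 0) + 45)² = (-2 + 45)² = 43² = 1849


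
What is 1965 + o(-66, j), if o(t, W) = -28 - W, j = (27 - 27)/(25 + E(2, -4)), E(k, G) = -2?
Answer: 1937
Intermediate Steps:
j = 0 (j = (27 - 27)/(25 - 2) = 0/23 = 0*(1/23) = 0)
1965 + o(-66, j) = 1965 + (-28 - 1*0) = 1965 + (-28 + 0) = 1965 - 28 = 1937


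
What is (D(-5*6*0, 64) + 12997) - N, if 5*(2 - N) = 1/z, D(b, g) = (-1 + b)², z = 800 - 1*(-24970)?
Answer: 1674534601/128850 ≈ 12996.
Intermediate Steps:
z = 25770 (z = 800 + 24970 = 25770)
N = 257699/128850 (N = 2 - ⅕/25770 = 2 - ⅕*1/25770 = 2 - 1/128850 = 257699/128850 ≈ 2.0000)
(D(-5*6*0, 64) + 12997) - N = ((-1 - 5*6*0)² + 12997) - 1*257699/128850 = ((-1 - 30*0)² + 12997) - 257699/128850 = ((-1 + 0)² + 12997) - 257699/128850 = ((-1)² + 12997) - 257699/128850 = (1 + 12997) - 257699/128850 = 12998 - 257699/128850 = 1674534601/128850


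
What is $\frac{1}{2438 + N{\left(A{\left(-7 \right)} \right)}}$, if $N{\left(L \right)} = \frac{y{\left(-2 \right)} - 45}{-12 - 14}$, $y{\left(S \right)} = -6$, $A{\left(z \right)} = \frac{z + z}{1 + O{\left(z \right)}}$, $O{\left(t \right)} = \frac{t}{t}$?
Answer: $\frac{26}{63439} \approx 0.00040984$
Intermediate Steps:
$O{\left(t \right)} = 1$
$A{\left(z \right)} = z$ ($A{\left(z \right)} = \frac{z + z}{1 + 1} = \frac{2 z}{2} = 2 z \frac{1}{2} = z$)
$N{\left(L \right)} = \frac{51}{26}$ ($N{\left(L \right)} = \frac{-6 - 45}{-12 - 14} = - \frac{51}{-26} = \left(-51\right) \left(- \frac{1}{26}\right) = \frac{51}{26}$)
$\frac{1}{2438 + N{\left(A{\left(-7 \right)} \right)}} = \frac{1}{2438 + \frac{51}{26}} = \frac{1}{\frac{63439}{26}} = \frac{26}{63439}$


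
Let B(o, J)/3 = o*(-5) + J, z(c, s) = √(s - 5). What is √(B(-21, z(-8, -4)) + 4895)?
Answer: √(5210 + 9*I) ≈ 72.18 + 0.0623*I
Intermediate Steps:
z(c, s) = √(-5 + s)
B(o, J) = -15*o + 3*J (B(o, J) = 3*(o*(-5) + J) = 3*(-5*o + J) = 3*(J - 5*o) = -15*o + 3*J)
√(B(-21, z(-8, -4)) + 4895) = √((-15*(-21) + 3*√(-5 - 4)) + 4895) = √((315 + 3*√(-9)) + 4895) = √((315 + 3*(3*I)) + 4895) = √((315 + 9*I) + 4895) = √(5210 + 9*I)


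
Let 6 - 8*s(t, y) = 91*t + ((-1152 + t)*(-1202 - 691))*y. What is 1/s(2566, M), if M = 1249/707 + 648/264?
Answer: 22/30429577 ≈ 7.2298e-7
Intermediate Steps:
M = 32828/7777 (M = 1249*(1/707) + 648*(1/264) = 1249/707 + 27/11 = 32828/7777 ≈ 4.2212)
s(t, y) = 3/4 - 91*t/8 - y*(2180736 - 1893*t)/8 (s(t, y) = 3/4 - (91*t + ((-1152 + t)*(-1202 - 691))*y)/8 = 3/4 - (91*t + ((-1152 + t)*(-1893))*y)/8 = 3/4 - (91*t + (2180736 - 1893*t)*y)/8 = 3/4 - (91*t + y*(2180736 - 1893*t))/8 = 3/4 + (-91*t/8 - y*(2180736 - 1893*t)/8) = 3/4 - 91*t/8 - y*(2180736 - 1893*t)/8)
1/s(2566, M) = 1/(3/4 - 272592*32828/7777 - 91/8*2566 + (1893/8)*2566*(32828/7777)) = 1/(3/4 - 8948650176/7777 - 116753/4 + 19932496833/7777) = 1/(30429577/22) = 22/30429577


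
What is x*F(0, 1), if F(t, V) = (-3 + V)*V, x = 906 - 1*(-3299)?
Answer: -8410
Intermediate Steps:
x = 4205 (x = 906 + 3299 = 4205)
F(t, V) = V*(-3 + V)
x*F(0, 1) = 4205*(1*(-3 + 1)) = 4205*(1*(-2)) = 4205*(-2) = -8410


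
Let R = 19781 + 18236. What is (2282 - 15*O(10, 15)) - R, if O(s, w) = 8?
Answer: -35855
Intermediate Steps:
R = 38017
(2282 - 15*O(10, 15)) - R = (2282 - 15*8) - 1*38017 = (2282 - 1*120) - 38017 = (2282 - 120) - 38017 = 2162 - 38017 = -35855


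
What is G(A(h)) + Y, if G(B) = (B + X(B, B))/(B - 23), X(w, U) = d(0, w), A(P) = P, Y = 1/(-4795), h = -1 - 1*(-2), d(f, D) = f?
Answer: -4817/105490 ≈ -0.045663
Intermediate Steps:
h = 1 (h = -1 + 2 = 1)
Y = -1/4795 ≈ -0.00020855
X(w, U) = 0
G(B) = B/(-23 + B) (G(B) = (B + 0)/(B - 23) = B/(-23 + B))
G(A(h)) + Y = 1/(-23 + 1) - 1/4795 = 1/(-22) - 1/4795 = 1*(-1/22) - 1/4795 = -1/22 - 1/4795 = -4817/105490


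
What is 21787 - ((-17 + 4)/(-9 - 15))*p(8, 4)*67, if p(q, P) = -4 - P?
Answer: 66232/3 ≈ 22077.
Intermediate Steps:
21787 - ((-17 + 4)/(-9 - 15))*p(8, 4)*67 = 21787 - ((-17 + 4)/(-9 - 15))*(-4 - 1*4)*67 = 21787 - (-13/(-24))*(-4 - 4)*67 = 21787 - -13*(-1/24)*(-8)*67 = 21787 - (13/24)*(-8)*67 = 21787 - (-13)*67/3 = 21787 - 1*(-871/3) = 21787 + 871/3 = 66232/3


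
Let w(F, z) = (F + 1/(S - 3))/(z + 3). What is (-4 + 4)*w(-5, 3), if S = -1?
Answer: 0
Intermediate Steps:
w(F, z) = (-¼ + F)/(3 + z) (w(F, z) = (F + 1/(-1 - 3))/(z + 3) = (F + 1/(-4))/(3 + z) = (F - ¼)/(3 + z) = (-¼ + F)/(3 + z))
(-4 + 4)*w(-5, 3) = (-4 + 4)*((-¼ - 5)/(3 + 3)) = 0*(-21/4/6) = 0*((⅙)*(-21/4)) = 0*(-7/8) = 0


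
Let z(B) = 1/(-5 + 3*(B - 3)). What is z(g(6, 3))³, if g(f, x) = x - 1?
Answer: -1/512 ≈ -0.0019531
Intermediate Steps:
g(f, x) = -1 + x
z(B) = 1/(-14 + 3*B) (z(B) = 1/(-5 + 3*(-3 + B)) = 1/(-5 + (-9 + 3*B)) = 1/(-14 + 3*B))
z(g(6, 3))³ = (1/(-14 + 3*(-1 + 3)))³ = (1/(-14 + 3*2))³ = (1/(-14 + 6))³ = (1/(-8))³ = (-⅛)³ = -1/512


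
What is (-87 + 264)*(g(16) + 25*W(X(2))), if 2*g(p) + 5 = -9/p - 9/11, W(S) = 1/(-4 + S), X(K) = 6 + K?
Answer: 190629/352 ≈ 541.56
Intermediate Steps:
g(p) = -32/11 - 9/(2*p) (g(p) = -5/2 + (-9/p - 9/11)/2 = -5/2 + (-9/11 - 9/p)/2 = -5/2 + (-9/22 - 9/(2*p)) = -32/11 - 9/(2*p))
(-87 + 264)*(g(16) + 25*W(X(2))) = (-87 + 264)*((1/22)*(-99 - 64*16)/16 + 25/(-4 + (6 + 2))) = 177*((1/22)*(1/16)*(-99 - 1024) + 25/(-4 + 8)) = 177*((1/22)*(1/16)*(-1123) + 25/4) = 177*(-1123/352 + 25*(¼)) = 177*(-1123/352 + 25/4) = 177*(1077/352) = 190629/352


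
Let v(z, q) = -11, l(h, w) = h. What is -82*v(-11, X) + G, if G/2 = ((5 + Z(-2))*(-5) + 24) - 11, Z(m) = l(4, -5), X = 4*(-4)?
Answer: 838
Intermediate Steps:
X = -16
Z(m) = 4
G = -64 (G = 2*(((5 + 4)*(-5) + 24) - 11) = 2*((9*(-5) + 24) - 11) = 2*((-45 + 24) - 11) = 2*(-21 - 11) = 2*(-32) = -64)
-82*v(-11, X) + G = -82*(-11) - 64 = 902 - 64 = 838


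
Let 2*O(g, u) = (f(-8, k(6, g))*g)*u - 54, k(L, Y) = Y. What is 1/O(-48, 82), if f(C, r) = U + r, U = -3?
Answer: 1/100341 ≈ 9.9660e-6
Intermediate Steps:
f(C, r) = -3 + r
O(g, u) = -27 + g*u*(-3 + g)/2 (O(g, u) = (((-3 + g)*g)*u - 54)/2 = ((g*(-3 + g))*u - 54)/2 = (g*u*(-3 + g) - 54)/2 = (-54 + g*u*(-3 + g))/2 = -27 + g*u*(-3 + g)/2)
1/O(-48, 82) = 1/(-27 + (½)*(-48)*82*(-3 - 48)) = 1/(-27 + (½)*(-48)*82*(-51)) = 1/(-27 + 100368) = 1/100341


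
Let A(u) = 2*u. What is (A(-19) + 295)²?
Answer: 66049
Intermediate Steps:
(A(-19) + 295)² = (2*(-19) + 295)² = (-38 + 295)² = 257² = 66049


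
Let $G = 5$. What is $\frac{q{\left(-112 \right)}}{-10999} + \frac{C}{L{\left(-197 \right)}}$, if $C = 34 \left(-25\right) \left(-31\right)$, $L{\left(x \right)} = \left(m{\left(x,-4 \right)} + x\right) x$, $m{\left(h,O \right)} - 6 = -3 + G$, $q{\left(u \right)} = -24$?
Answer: $\frac{290717242}{409525767} \approx 0.70989$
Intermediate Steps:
$m{\left(h,O \right)} = 8$ ($m{\left(h,O \right)} = 6 + \left(-3 + 5\right) = 6 + 2 = 8$)
$L{\left(x \right)} = x \left(8 + x\right)$ ($L{\left(x \right)} = \left(8 + x\right) x = x \left(8 + x\right)$)
$C = 26350$ ($C = \left(-850\right) \left(-31\right) = 26350$)
$\frac{q{\left(-112 \right)}}{-10999} + \frac{C}{L{\left(-197 \right)}} = - \frac{24}{-10999} + \frac{26350}{\left(-197\right) \left(8 - 197\right)} = \left(-24\right) \left(- \frac{1}{10999}\right) + \frac{26350}{\left(-197\right) \left(-189\right)} = \frac{24}{10999} + \frac{26350}{37233} = \frac{290717242}{409525767}$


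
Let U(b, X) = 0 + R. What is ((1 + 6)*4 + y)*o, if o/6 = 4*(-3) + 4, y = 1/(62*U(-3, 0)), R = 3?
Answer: -41672/31 ≈ -1344.3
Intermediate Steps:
U(b, X) = 3 (U(b, X) = 0 + 3 = 3)
y = 1/186 (y = 1/(62*3) = (1/62)*(⅓) = 1/186 ≈ 0.0053763)
o = -48 (o = 6*(4*(-3) + 4) = 6*(-12 + 4) = 6*(-8) = -48)
((1 + 6)*4 + y)*o = ((1 + 6)*4 + 1/186)*(-48) = (7*4 + 1/186)*(-48) = (28 + 1/186)*(-48) = (5209/186)*(-48) = -41672/31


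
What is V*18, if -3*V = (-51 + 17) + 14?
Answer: 120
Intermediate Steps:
V = 20/3 (V = -((-51 + 17) + 14)/3 = -(-34 + 14)/3 = -1/3*(-20) = 20/3 ≈ 6.6667)
V*18 = (20/3)*18 = 120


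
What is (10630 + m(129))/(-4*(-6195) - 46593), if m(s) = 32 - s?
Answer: -3511/7271 ≈ -0.48288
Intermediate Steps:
(10630 + m(129))/(-4*(-6195) - 46593) = (10630 + (32 - 1*129))/(-4*(-6195) - 46593) = (10630 + (32 - 129))/(24780 - 46593) = (10630 - 97)/(-21813) = 10533*(-1/21813) = -3511/7271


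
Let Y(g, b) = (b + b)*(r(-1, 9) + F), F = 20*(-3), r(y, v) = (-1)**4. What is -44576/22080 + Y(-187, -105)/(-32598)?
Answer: -2997673/1249590 ≈ -2.3989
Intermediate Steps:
r(y, v) = 1
F = -60
Y(g, b) = -118*b (Y(g, b) = (b + b)*(1 - 60) = (2*b)*(-59) = -118*b)
-44576/22080 + Y(-187, -105)/(-32598) = -44576/22080 - 118*(-105)/(-32598) = -44576*1/22080 + 12390*(-1/32598) = -1393/690 - 2065/5433 = -2997673/1249590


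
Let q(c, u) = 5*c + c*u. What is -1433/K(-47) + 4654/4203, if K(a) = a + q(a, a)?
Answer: 2945359/8099181 ≈ 0.36366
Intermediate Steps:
K(a) = a + a*(5 + a)
-1433/K(-47) + 4654/4203 = -1433*(-1/(47*(6 - 47))) + 4654/4203 = -1433/((-47*(-41))) + 4654*(1/4203) = -1433/1927 + 4654/4203 = 2945359/8099181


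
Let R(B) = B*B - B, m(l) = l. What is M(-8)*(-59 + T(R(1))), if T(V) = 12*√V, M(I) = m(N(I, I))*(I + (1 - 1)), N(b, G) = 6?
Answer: 2832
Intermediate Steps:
M(I) = 6*I (M(I) = 6*(I + (1 - 1)) = 6*(I + 0) = 6*I)
R(B) = B² - B
M(-8)*(-59 + T(R(1))) = (6*(-8))*(-59 + 12*√(1*(-1 + 1))) = -48*(-59 + 12*√(1*0)) = -48*(-59 + 12*√0) = -48*(-59 + 12*0) = -48*(-59 + 0) = -48*(-59) = 2832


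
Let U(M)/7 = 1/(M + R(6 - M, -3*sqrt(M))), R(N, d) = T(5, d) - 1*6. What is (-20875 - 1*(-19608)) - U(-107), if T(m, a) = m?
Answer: -136829/108 ≈ -1266.9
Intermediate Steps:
R(N, d) = -1 (R(N, d) = 5 - 1*6 = 5 - 6 = -1)
U(M) = 7/(-1 + M) (U(M) = 7/(M - 1) = 7/(-1 + M))
(-20875 - 1*(-19608)) - U(-107) = (-20875 - 1*(-19608)) - 7/(-1 - 107) = (-20875 + 19608) - 7/(-108) = -1267 - 7*(-1)/108 = -1267 - 1*(-7/108) = -1267 + 7/108 = -136829/108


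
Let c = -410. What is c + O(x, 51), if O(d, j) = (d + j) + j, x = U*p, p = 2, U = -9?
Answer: -326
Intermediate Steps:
x = -18 (x = -9*2 = -18)
O(d, j) = d + 2*j
c + O(x, 51) = -410 + (-18 + 2*51) = -410 + (-18 + 102) = -410 + 84 = -326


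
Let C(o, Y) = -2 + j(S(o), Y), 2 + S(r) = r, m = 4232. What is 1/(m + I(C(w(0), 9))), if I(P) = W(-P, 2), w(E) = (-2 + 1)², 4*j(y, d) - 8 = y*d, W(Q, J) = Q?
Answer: 4/16937 ≈ 0.00023617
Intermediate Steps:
S(r) = -2 + r
j(y, d) = 2 + d*y/4 (j(y, d) = 2 + (y*d)/4 = 2 + (d*y)/4 = 2 + d*y/4)
w(E) = 1 (w(E) = (-1)² = 1)
C(o, Y) = Y*(-2 + o)/4 (C(o, Y) = -2 + (2 + Y*(-2 + o)/4) = Y*(-2 + o)/4)
I(P) = -P
1/(m + I(C(w(0), 9))) = 1/(4232 - 9*(-2 + 1)/4) = 1/(4232 - 9*(-1)/4) = 1/(4232 - 1*(-9/4)) = 1/(4232 + 9/4) = 1/(16937/4) = 4/16937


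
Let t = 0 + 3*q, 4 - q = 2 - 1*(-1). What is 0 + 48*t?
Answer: 144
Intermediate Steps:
q = 1 (q = 4 - (2 - 1*(-1)) = 4 - (2 + 1) = 4 - 1*3 = 4 - 3 = 1)
t = 3 (t = 0 + 3*1 = 0 + 3 = 3)
0 + 48*t = 0 + 48*3 = 0 + 144 = 144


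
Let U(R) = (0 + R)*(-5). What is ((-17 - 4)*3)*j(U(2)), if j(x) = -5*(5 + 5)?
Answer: 3150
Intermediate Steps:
U(R) = -5*R (U(R) = R*(-5) = -5*R)
j(x) = -50 (j(x) = -5*10 = -50)
((-17 - 4)*3)*j(U(2)) = ((-17 - 4)*3)*(-50) = -21*3*(-50) = -63*(-50) = 3150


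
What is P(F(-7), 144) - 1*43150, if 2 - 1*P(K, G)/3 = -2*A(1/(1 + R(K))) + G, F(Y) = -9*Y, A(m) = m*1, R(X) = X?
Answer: -1394429/32 ≈ -43576.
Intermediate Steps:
A(m) = m
P(K, G) = 6 - 3*G + 6/(1 + K) (P(K, G) = 6 - 3*(-2/(1 + K) + G) = 6 - 3*(G - 2/(1 + K)) = 6 + (-3*G + 6/(1 + K)) = 6 - 3*G + 6/(1 + K))
P(F(-7), 144) - 1*43150 = 3*(2 + (1 - 9*(-7))*(2 - 1*144))/(1 - 9*(-7)) - 1*43150 = 3*(2 + (1 + 63)*(2 - 144))/(1 + 63) - 43150 = 3*(2 + 64*(-142))/64 - 43150 = 3*(1/64)*(2 - 9088) - 43150 = 3*(1/64)*(-9086) - 43150 = -13629/32 - 43150 = -1394429/32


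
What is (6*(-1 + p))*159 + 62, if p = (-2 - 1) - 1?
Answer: -4708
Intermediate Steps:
p = -4 (p = -3 - 1 = -4)
(6*(-1 + p))*159 + 62 = (6*(-1 - 4))*159 + 62 = (6*(-5))*159 + 62 = -30*159 + 62 = -4770 + 62 = -4708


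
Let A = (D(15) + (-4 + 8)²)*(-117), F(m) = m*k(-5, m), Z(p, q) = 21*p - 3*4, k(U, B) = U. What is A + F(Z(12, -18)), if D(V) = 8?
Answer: -4008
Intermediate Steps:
Z(p, q) = -12 + 21*p (Z(p, q) = 21*p - 12 = -12 + 21*p)
F(m) = -5*m (F(m) = m*(-5) = -5*m)
A = -2808 (A = (8 + (-4 + 8)²)*(-117) = (8 + 4²)*(-117) = (8 + 16)*(-117) = 24*(-117) = -2808)
A + F(Z(12, -18)) = -2808 - 5*(-12 + 21*12) = -2808 - 5*(-12 + 252) = -2808 - 5*240 = -2808 - 1200 = -4008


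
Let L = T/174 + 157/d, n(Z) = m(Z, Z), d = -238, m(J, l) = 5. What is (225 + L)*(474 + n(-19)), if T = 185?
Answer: 1117795837/10353 ≈ 1.0797e+5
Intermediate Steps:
n(Z) = 5
L = 4178/10353 (L = 185/174 + 157/(-238) = 185*(1/174) + 157*(-1/238) = 185/174 - 157/238 = 4178/10353 ≈ 0.40355)
(225 + L)*(474 + n(-19)) = (225 + 4178/10353)*(474 + 5) = (2333603/10353)*479 = 1117795837/10353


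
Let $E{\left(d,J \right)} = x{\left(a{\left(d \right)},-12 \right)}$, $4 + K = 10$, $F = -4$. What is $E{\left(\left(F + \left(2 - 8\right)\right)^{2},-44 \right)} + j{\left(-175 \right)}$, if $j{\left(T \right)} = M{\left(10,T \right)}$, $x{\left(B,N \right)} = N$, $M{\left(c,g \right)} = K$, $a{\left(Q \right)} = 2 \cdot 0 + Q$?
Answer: $-6$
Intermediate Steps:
$K = 6$ ($K = -4 + 10 = 6$)
$a{\left(Q \right)} = Q$ ($a{\left(Q \right)} = 0 + Q = Q$)
$M{\left(c,g \right)} = 6$
$E{\left(d,J \right)} = -12$
$j{\left(T \right)} = 6$
$E{\left(\left(F + \left(2 - 8\right)\right)^{2},-44 \right)} + j{\left(-175 \right)} = -12 + 6 = -6$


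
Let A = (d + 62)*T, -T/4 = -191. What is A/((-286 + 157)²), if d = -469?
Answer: -310948/16641 ≈ -18.686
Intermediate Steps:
T = 764 (T = -4*(-191) = 764)
A = -310948 (A = (-469 + 62)*764 = -407*764 = -310948)
A/((-286 + 157)²) = -310948/(-286 + 157)² = -310948/((-129)²) = -310948/16641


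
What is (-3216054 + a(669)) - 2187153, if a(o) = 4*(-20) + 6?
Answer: -5403281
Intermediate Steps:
a(o) = -74 (a(o) = -80 + 6 = -74)
(-3216054 + a(669)) - 2187153 = (-3216054 - 74) - 2187153 = -3216128 - 2187153 = -5403281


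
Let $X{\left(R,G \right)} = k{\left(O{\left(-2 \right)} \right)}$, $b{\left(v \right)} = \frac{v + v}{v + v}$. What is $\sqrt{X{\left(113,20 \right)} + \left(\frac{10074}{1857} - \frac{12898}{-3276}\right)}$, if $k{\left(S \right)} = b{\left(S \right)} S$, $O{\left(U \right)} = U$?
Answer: $\frac{\sqrt{840934627078}}{337974} \approx 2.7133$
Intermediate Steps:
$b{\left(v \right)} = 1$ ($b{\left(v \right)} = \frac{2 v}{2 v} = 2 v \frac{1}{2 v} = 1$)
$k{\left(S \right)} = S$ ($k{\left(S \right)} = 1 S = S$)
$X{\left(R,G \right)} = -2$
$\sqrt{X{\left(113,20 \right)} + \left(\frac{10074}{1857} - \frac{12898}{-3276}\right)} = \sqrt{-2 + \left(\frac{10074}{1857} - \frac{12898}{-3276}\right)} = \sqrt{-2 + \left(10074 \cdot \frac{1}{1857} - - \frac{6449}{1638}\right)} = \sqrt{-2 + \left(\frac{3358}{619} + \frac{6449}{1638}\right)} = \sqrt{-2 + \frac{9492335}{1013922}} = \sqrt{\frac{7464491}{1013922}} = \frac{\sqrt{840934627078}}{337974}$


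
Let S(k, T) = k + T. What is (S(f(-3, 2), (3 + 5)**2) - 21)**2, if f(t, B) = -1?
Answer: 1764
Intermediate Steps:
S(k, T) = T + k
(S(f(-3, 2), (3 + 5)**2) - 21)**2 = (((3 + 5)**2 - 1) - 21)**2 = ((8**2 - 1) - 21)**2 = ((64 - 1) - 21)**2 = (63 - 21)**2 = 42**2 = 1764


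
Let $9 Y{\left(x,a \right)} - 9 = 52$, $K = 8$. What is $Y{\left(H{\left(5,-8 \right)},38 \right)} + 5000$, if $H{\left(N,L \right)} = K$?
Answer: $\frac{45061}{9} \approx 5006.8$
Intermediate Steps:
$H{\left(N,L \right)} = 8$
$Y{\left(x,a \right)} = \frac{61}{9}$ ($Y{\left(x,a \right)} = 1 + \frac{1}{9} \cdot 52 = 1 + \frac{52}{9} = \frac{61}{9}$)
$Y{\left(H{\left(5,-8 \right)},38 \right)} + 5000 = \frac{61}{9} + 5000 = \frac{45061}{9}$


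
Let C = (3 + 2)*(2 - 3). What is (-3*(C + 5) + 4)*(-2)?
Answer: -8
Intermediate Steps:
C = -5 (C = 5*(-1) = -5)
(-3*(C + 5) + 4)*(-2) = (-3*(-5 + 5) + 4)*(-2) = (-3*0 + 4)*(-2) = (0 + 4)*(-2) = 4*(-2) = -8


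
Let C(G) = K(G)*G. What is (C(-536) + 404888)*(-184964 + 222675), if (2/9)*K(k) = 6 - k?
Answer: -34031009776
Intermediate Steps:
K(k) = 27 - 9*k/2 (K(k) = 9*(6 - k)/2 = 27 - 9*k/2)
C(G) = G*(27 - 9*G/2) (C(G) = (27 - 9*G/2)*G = G*(27 - 9*G/2))
(C(-536) + 404888)*(-184964 + 222675) = ((9/2)*(-536)*(6 - 1*(-536)) + 404888)*(-184964 + 222675) = ((9/2)*(-536)*(6 + 536) + 404888)*37711 = ((9/2)*(-536)*542 + 404888)*37711 = (-1307304 + 404888)*37711 = -902416*37711 = -34031009776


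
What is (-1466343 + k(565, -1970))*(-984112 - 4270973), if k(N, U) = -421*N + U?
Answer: 8966110415130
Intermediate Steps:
k(N, U) = U - 421*N
(-1466343 + k(565, -1970))*(-984112 - 4270973) = (-1466343 + (-1970 - 421*565))*(-984112 - 4270973) = (-1466343 + (-1970 - 237865))*(-5255085) = (-1466343 - 239835)*(-5255085) = -1706178*(-5255085) = 8966110415130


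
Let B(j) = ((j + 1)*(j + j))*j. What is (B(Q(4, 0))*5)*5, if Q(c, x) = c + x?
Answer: 4000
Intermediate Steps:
B(j) = 2*j²*(1 + j) (B(j) = ((1 + j)*(2*j))*j = (2*j*(1 + j))*j = 2*j²*(1 + j))
(B(Q(4, 0))*5)*5 = ((2*(4 + 0)²*(1 + (4 + 0)))*5)*5 = ((2*4²*(1 + 4))*5)*5 = ((2*16*5)*5)*5 = (160*5)*5 = 800*5 = 4000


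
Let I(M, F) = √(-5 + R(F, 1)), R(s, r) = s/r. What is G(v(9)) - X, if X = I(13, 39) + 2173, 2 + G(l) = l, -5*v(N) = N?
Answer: -10884/5 - √34 ≈ -2182.6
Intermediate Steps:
v(N) = -N/5
G(l) = -2 + l
I(M, F) = √(-5 + F) (I(M, F) = √(-5 + F/1) = √(-5 + F*1) = √(-5 + F))
X = 2173 + √34 (X = √(-5 + 39) + 2173 = √34 + 2173 = 2173 + √34 ≈ 2178.8)
G(v(9)) - X = (-2 - ⅕*9) - (2173 + √34) = (-2 - 9/5) + (-2173 - √34) = -19/5 + (-2173 - √34) = -10884/5 - √34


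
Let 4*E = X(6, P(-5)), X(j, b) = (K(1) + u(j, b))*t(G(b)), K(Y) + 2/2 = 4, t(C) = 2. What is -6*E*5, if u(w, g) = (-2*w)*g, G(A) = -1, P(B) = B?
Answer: -945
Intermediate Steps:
u(w, g) = -2*g*w
K(Y) = 3 (K(Y) = -1 + 4 = 3)
X(j, b) = 6 - 4*b*j (X(j, b) = (3 - 2*b*j)*2 = 6 - 4*b*j)
E = 63/2 (E = (6 - 4*(-5)*6)/4 = (6 + 120)/4 = (¼)*126 = 63/2 ≈ 31.500)
-6*E*5 = -6*63/2*5 = -189*5 = -945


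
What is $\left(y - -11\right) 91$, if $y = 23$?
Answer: $3094$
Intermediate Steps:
$\left(y - -11\right) 91 = \left(23 - -11\right) 91 = \left(23 + 11\right) 91 = 34 \cdot 91 = 3094$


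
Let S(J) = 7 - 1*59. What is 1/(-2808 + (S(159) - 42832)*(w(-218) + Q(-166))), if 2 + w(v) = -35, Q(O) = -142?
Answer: 1/7673428 ≈ 1.3032e-7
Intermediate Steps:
w(v) = -37 (w(v) = -2 - 35 = -37)
S(J) = -52 (S(J) = 7 - 59 = -52)
1/(-2808 + (S(159) - 42832)*(w(-218) + Q(-166))) = 1/(-2808 + (-52 - 42832)*(-37 - 142)) = 1/(-2808 - 42884*(-179)) = 1/(-2808 + 7676236) = 1/7673428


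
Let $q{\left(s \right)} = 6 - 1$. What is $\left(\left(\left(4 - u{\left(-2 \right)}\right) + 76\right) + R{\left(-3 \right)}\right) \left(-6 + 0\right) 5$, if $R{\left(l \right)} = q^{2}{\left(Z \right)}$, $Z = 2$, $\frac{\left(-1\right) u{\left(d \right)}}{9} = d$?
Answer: $-2610$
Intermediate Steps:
$u{\left(d \right)} = - 9 d$
$q{\left(s \right)} = 5$
$R{\left(l \right)} = 25$ ($R{\left(l \right)} = 5^{2} = 25$)
$\left(\left(\left(4 - u{\left(-2 \right)}\right) + 76\right) + R{\left(-3 \right)}\right) \left(-6 + 0\right) 5 = \left(\left(\left(4 - \left(-9\right) \left(-2\right)\right) + 76\right) + 25\right) \left(-6 + 0\right) 5 = \left(\left(\left(4 - 18\right) + 76\right) + 25\right) \left(\left(-6\right) 5\right) = \left(\left(\left(4 - 18\right) + 76\right) + 25\right) \left(-30\right) = \left(\left(-14 + 76\right) + 25\right) \left(-30\right) = \left(62 + 25\right) \left(-30\right) = 87 \left(-30\right) = -2610$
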